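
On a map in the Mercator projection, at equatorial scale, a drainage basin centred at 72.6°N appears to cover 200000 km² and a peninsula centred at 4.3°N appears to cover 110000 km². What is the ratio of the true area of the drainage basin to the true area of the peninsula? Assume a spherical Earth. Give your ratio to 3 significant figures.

0.164

Mercator's areal exaggeration is sec²φ; hence true area = (apparent area) · cos²φ.
True area of drainage basin: 200000 × cos²(72.6°) = 200000 × 0.08943 = 17890 km².
True area of peninsula: 110000 × cos²(4.3°) = 110000 × 0.9944 = 109400 km².
Ratio = 17890 / 109400 ≈ 0.164.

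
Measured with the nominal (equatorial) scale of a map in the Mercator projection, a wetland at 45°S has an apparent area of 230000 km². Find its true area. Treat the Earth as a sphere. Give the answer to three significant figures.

115000 km²

The Mercator projection is conformal; its linear scale factor is the same in every direction and equals sec φ = 1/cos φ.
Areal scale = k² = sec²φ = 1/cos²(45°) = 1/0.7071² = 2.000.
True area = apparent / (areal scale) = 230000 / 2.000 ≈ 115000 km².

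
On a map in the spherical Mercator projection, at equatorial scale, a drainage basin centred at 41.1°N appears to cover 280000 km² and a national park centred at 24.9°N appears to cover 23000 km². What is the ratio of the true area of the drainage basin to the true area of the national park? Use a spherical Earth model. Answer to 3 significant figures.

8.40

On Mercator the areal scale is sec²φ, so true area = apparent × cos²φ.
True area of drainage basin: 280000 × cos²(41.1°) = 280000 × 0.5679 = 159000 km².
True area of national park: 23000 × cos²(24.9°) = 23000 × 0.8227 = 18920 km².
Ratio = 159000 / 18920 ≈ 8.40.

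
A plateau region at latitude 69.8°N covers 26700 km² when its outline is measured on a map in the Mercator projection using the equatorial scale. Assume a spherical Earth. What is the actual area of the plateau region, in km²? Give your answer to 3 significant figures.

3180 km²

For Mercator, h = k = sec φ (a conformal cylindrical projection has a single point scale, 1/cos φ).
Areal scale = k² = sec²φ = 1/cos²(69.8°) = 1/0.3453² = 8.387.
True area = apparent / (areal scale) = 26700 / 8.387 ≈ 3180 km².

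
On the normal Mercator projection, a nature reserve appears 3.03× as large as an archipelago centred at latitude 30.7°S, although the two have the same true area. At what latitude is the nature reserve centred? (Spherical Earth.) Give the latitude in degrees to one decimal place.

For equal true areas on Mercator, apparent areas scale as sec²φ, so the ratio is cos²φ₂ / cos²φ₁.
cos²φ₂ / cos²φ₁ = 3.03  ⇒  cos φ₁ = cos 30.7° / √3.03 = 0.8599/1.741 = 0.4940.
φ₁ = arccos(0.4940) ≈ 60.4°.

60.4°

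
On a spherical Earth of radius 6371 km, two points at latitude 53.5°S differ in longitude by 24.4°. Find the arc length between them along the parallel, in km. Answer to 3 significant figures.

Arc length along a parallel = R cos φ · Δλ (with Δλ in radians).
= 6371 × cos 53.5° × (24.4° × π/180) = 6371 × 0.5948 × 0.4259 ≈ 1610 km.

1610 km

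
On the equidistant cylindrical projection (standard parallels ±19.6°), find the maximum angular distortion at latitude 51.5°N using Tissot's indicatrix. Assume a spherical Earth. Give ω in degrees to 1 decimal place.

23.6°

With standard parallel φ₀ = 19.6°, the equirectangular projection gives x = Rλ cos φ₀, y = Rφ, so h = 1 and k = cos 19.6° / cos φ.
At 51.5°: h = 1.000, k = 1.513; principal scales a = 1.513, b = 1.000.
sin(ω/2) = (a − b)/(a + b) = 0.5133/2.513 = 0.2042, so ω = 2 arcsin(0.2042) ≈ 23.6°.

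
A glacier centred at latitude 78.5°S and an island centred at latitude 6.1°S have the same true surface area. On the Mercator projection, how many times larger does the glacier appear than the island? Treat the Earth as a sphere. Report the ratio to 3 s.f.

24.9

On Mercator, area is exaggerated by sec²φ = 1/cos²φ.
At 78.5°: sec²(78.5°) = 1/0.1994² = 25.16.
At 6.1°: sec²(6.1°) = 1/0.9943² = 1.011.
Ratio = 25.16/1.011 = cos²(6.1°)/cos²(78.5°) ≈ 24.9.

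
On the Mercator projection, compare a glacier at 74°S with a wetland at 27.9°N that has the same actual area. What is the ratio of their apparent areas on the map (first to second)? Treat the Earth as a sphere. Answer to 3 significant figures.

10.3

Mercator areal scale is sec²φ.
At 74°: sec²(74°) = 1/0.2756² = 13.16.
At 27.9°: sec²(27.9°) = 1/0.8838² = 1.280.
Ratio = 13.16/1.280 = cos²(27.9°)/cos²(74°) ≈ 10.3.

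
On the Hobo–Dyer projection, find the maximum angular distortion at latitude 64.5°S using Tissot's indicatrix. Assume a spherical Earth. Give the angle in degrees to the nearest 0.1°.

66.1°

Hobo–Dyer is a cylindrical equal-area projection with standard parallels at ±37.5°. A cylindrical equal-area projection with standard parallel φ₀ has meridian scale h = cos φ / cos φ₀ and parallel scale k = cos φ₀ / cos φ (so areas are preserved, h·k = 1).
At 64.5°: h = 0.5426, k = 1.843; principal scales a = 1.843, b = 0.5426.
sin(ω/2) = (a − b)/(a + b) = 1.300/2.385 = 0.5450, so ω = 2 arcsin(0.5450) ≈ 66.1°.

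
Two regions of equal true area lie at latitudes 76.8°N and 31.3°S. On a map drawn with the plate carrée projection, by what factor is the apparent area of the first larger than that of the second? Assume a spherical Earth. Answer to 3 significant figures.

3.74

For the equirectangular projection with φ₀ = 0 (plate carrée), h = 1 along meridians and k = sec φ along parallels.
Areal scale at 76.8°: h·k = 1.000 × 4.379 = 4.379.
Areal scale at 31.3°: h·k = 1.000 × 1.170 = 1.170.
Ratio = 4.379/1.170 ≈ 3.74.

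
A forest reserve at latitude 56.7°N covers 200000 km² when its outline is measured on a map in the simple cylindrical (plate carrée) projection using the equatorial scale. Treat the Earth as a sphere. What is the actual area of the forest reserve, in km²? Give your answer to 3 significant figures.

In the plate carrée (x = Rλ, y = Rφ), meridians are true-scale (h = 1) and parallels are stretched by k = sec φ.
Areal scale = h·k = 1 × sec φ; at 56.7°, h = 1.000, k = 1.821, so h·k = 1.821.
True area = apparent / (areal scale) = 200000 / 1.821 ≈ 110000 km².

110000 km²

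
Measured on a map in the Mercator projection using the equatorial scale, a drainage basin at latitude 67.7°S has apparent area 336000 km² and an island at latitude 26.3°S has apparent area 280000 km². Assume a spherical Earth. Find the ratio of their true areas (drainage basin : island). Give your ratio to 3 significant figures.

0.215

Since Mercator area scale is 1/cos²φ, the true area equals the apparent area multiplied by cos²φ.
True area of drainage basin: 336000 × cos²(67.7°) = 336000 × 0.1440 = 48380 km².
True area of island: 280000 × cos²(26.3°) = 280000 × 0.8037 = 225000 km².
Ratio = 48380 / 225000 ≈ 0.215.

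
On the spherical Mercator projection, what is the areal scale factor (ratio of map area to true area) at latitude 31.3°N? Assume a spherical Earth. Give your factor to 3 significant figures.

1.37

Mercator is conformal, so the point scale is isotropic: h = k = sec φ = 1/cos φ.
Areal scale = k² = sec²φ = 1/cos²(31.3°) = 1/0.8545² = 1.370.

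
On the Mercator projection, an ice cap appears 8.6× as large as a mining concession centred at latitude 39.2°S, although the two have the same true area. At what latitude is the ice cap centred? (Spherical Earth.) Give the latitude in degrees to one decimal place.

74.7°

On Mercator, (apparent₁)/(apparent₂) = sec²φ₁ / sec²φ₂ when true areas are equal.
cos²φ₂ / cos²φ₁ = 8.6  ⇒  cos φ₁ = cos 39.2° / √8.6 = 0.7749/2.933 = 0.2643.
φ₁ = arccos(0.2643) ≈ 74.7°.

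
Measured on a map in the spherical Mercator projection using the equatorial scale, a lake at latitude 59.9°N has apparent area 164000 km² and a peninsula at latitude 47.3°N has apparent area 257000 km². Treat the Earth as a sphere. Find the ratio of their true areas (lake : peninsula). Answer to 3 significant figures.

0.349

Mercator's areal exaggeration is sec²φ; hence true area = (apparent area) · cos²φ.
True area of lake: 164000 × cos²(59.9°) = 164000 × 0.2515 = 41250 km².
True area of peninsula: 257000 × cos²(47.3°) = 257000 × 0.4599 = 118200 km².
Ratio = 41250 / 118200 ≈ 0.349.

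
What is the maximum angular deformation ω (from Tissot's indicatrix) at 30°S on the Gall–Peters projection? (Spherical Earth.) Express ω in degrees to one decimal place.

The Gall–Peters projection is cylindrical equal-area with φ₀ = 45°. For cylindrical equal-area with standard parallel φ₀, h = cos φ / cos φ₀ and k = cos φ₀ / cos φ, so h·k = 1.
At 30°: h = 1.225, k = 0.8165; principal scales a = 1.225, b = 0.8165.
sin(ω/2) = (a − b)/(a + b) = 0.4082/2.041 = 0.2000, so ω = 2 arcsin(0.2000) ≈ 23.1°.

23.1°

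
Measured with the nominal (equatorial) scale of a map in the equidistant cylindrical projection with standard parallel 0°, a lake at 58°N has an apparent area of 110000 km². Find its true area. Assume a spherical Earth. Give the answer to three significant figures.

For the equirectangular projection with φ₀ = 0 (plate carrée), h = 1 along meridians and k = sec φ along parallels.
Areal scale = h·k = 1 × sec φ; at 58°, h = 1.000, k = 1.887, so h·k = 1.887.
True area = apparent / (areal scale) = 110000 / 1.887 ≈ 58300 km².

58300 km²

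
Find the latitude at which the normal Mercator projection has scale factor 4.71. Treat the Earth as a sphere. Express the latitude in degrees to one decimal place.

Mercator scale is k = sec φ = 1/cos φ.
1/cos φ = 4.71  ⇒  cos φ = 0.2123  ⇒  φ = arccos(0.2123) ≈ 77.7°.

77.7°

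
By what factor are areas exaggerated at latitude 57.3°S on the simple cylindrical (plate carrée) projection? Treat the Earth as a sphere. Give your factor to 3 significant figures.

1.85

In the plate carrée (x = Rλ, y = Rφ), meridians are true-scale (h = 1) and parallels are stretched by k = sec φ.
Areal scale = h·k = 1 × sec φ; at 57.3°, h = 1.000, k = 1.851, so h·k = 1.851.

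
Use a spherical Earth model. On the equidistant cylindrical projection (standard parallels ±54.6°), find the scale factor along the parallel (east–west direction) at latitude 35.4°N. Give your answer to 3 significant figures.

The equidistant cylindrical projection with φ₀ = 54.6° has h = 1 (meridians true) and k = cos φ₀ / cos φ along parallels.
k = cos 54.6° / cos 35.4° = 0.5793/0.8151 = 0.7107.

0.711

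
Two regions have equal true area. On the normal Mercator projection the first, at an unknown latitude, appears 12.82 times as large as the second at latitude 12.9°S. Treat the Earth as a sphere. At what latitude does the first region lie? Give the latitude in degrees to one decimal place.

For equal true areas on Mercator, apparent areas scale as sec²φ, so the ratio is cos²φ₂ / cos²φ₁.
cos²φ₂ / cos²φ₁ = 12.82  ⇒  cos φ₁ = cos 12.9° / √12.82 = 0.9748/3.581 = 0.2722.
φ₁ = arccos(0.2722) ≈ 74.2°.

74.2°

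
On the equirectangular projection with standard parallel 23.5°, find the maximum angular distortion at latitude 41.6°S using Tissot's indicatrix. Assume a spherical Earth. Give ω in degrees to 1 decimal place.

11.7°

In the equirectangular projection with standard parallel φ₀ = 23.5° (x = Rλ cos φ₀, y = Rφ), meridians are true-scale (h = 1) and the parallel scale is k = cos φ₀ / cos φ.
At 41.6°: h = 1.000, k = 1.226; principal scales a = 1.226, b = 1.000.
sin(ω/2) = (a − b)/(a + b) = 0.2263/2.226 = 0.1017, so ω = 2 arcsin(0.1017) ≈ 11.7°.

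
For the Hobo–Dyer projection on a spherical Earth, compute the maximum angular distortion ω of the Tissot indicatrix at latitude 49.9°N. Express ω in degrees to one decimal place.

23.7°

Hobo–Dyer is a cylindrical equal-area projection with standard parallels at ±37.5°. A cylindrical equal-area projection with standard parallel φ₀ has meridian scale h = cos φ / cos φ₀ and parallel scale k = cos φ₀ / cos φ (so areas are preserved, h·k = 1).
At 49.9°: h = 0.8119, k = 1.232; principal scales a = 1.232, b = 0.8119.
sin(ω/2) = (a − b)/(a + b) = 0.4198/2.044 = 0.2054, so ω = 2 arcsin(0.2054) ≈ 23.7°.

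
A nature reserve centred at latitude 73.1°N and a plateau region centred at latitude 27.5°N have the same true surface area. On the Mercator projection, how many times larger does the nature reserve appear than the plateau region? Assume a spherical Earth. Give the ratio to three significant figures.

On Mercator, area is exaggerated by sec²φ = 1/cos²φ.
At 73.1°: sec²(73.1°) = 1/0.2907² = 11.83.
At 27.5°: sec²(27.5°) = 1/0.8870² = 1.271.
Ratio = 11.83/1.271 = cos²(27.5°)/cos²(73.1°) ≈ 9.31.

9.31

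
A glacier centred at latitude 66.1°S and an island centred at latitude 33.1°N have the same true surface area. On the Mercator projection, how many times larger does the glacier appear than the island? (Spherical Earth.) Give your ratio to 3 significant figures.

4.28

Mercator areal scale is sec²φ.
At 66.1°: sec²(66.1°) = 1/0.4051² = 6.092.
At 33.1°: sec²(33.1°) = 1/0.8377² = 1.425.
Ratio = 6.092/1.425 = cos²(33.1°)/cos²(66.1°) ≈ 4.28.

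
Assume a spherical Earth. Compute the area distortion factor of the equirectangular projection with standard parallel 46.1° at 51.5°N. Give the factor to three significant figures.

1.11

With standard parallel φ₀ = 46.1°, the equirectangular projection gives x = Rλ cos φ₀, y = Rφ, so h = 1 and k = cos 46.1° / cos φ.
Areal scale = h·k = 1 × cos φ₀ / cos φ; at 51.5°, h = 1.000, k = 1.114, so h·k = 1.114.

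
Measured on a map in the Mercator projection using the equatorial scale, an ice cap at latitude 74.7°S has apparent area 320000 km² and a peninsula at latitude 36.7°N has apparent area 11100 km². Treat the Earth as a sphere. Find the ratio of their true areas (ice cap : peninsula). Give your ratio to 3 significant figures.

Since Mercator area scale is 1/cos²φ, the true area equals the apparent area multiplied by cos²φ.
True area of ice cap: 320000 × cos²(74.7°) = 320000 × 0.06963 = 22280 km².
True area of peninsula: 11100 × cos²(36.7°) = 11100 × 0.6428 = 7136 km².
Ratio = 22280 / 7136 ≈ 3.12.

3.12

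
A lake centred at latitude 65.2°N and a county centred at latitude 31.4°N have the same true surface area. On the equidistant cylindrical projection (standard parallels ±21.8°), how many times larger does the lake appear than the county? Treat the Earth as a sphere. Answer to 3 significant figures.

The equidistant cylindrical projection with φ₀ = 21.8° has h = 1 (meridians true) and k = cos φ₀ / cos φ along parallels.
Areal scale at 65.2°: h·k = 1.000 × 2.214 = 2.214.
Areal scale at 31.4°: h·k = 1.000 × 1.088 = 1.088.
Ratio = 2.214/1.088 ≈ 2.03.

2.03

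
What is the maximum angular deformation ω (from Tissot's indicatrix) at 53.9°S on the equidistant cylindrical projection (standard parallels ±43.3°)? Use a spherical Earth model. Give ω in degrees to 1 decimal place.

12.1°

With standard parallel φ₀ = 43.3°, the equirectangular projection gives x = Rλ cos φ₀, y = Rφ, so h = 1 and k = cos 43.3° / cos φ.
At 53.9°: h = 1.000, k = 1.235; principal scales a = 1.235, b = 1.000.
sin(ω/2) = (a − b)/(a + b) = 0.2352/2.235 = 0.1052, so ω = 2 arcsin(0.1052) ≈ 12.1°.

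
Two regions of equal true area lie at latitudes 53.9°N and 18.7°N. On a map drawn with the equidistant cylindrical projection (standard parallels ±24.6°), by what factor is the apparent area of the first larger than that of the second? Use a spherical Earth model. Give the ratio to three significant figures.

1.61

The equidistant cylindrical projection with φ₀ = 24.6° has h = 1 (meridians true) and k = cos φ₀ / cos φ along parallels.
Areal scale at 53.9°: h·k = 1.000 × 1.543 = 1.543.
Areal scale at 18.7°: h·k = 1.000 × 0.9599 = 0.9599.
Ratio = 1.543/0.9599 ≈ 1.61.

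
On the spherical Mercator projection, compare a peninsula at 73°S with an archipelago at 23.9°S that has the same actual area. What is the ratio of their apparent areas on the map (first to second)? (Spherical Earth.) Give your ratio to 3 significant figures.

9.78

Mercator areal scale is sec²φ.
At 73°: sec²(73°) = 1/0.2924² = 11.70.
At 23.9°: sec²(23.9°) = 1/0.9143² = 1.196.
Ratio = 11.70/1.196 = cos²(23.9°)/cos²(73°) ≈ 9.78.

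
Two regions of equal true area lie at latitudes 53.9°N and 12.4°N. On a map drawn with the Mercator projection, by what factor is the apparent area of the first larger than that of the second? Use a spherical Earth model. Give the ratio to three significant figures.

Mercator areal scale is sec²φ.
At 53.9°: sec²(53.9°) = 1/0.5892² = 2.881.
At 12.4°: sec²(12.4°) = 1/0.9767² = 1.048.
Ratio = 2.881/1.048 = cos²(12.4°)/cos²(53.9°) ≈ 2.75.

2.75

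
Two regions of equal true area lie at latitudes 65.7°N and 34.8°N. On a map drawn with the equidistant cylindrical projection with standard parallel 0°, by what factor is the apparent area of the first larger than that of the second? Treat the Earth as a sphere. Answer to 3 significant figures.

Plate carrée maps x = Rλ, y = Rφ. The meridian scale is h = 1 and the parallel scale is k = 1/cos φ = sec φ.
Areal scale at 65.7°: h·k = 1.000 × 2.430 = 2.430.
Areal scale at 34.8°: h·k = 1.000 × 1.218 = 1.218.
Ratio = 2.430/1.218 ≈ 2.00.

2.00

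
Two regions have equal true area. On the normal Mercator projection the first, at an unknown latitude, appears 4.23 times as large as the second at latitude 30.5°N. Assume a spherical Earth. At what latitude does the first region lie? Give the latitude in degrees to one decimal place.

65.2°

On Mercator, (apparent₁)/(apparent₂) = sec²φ₁ / sec²φ₂ when true areas are equal.
cos²φ₂ / cos²φ₁ = 4.23  ⇒  cos φ₁ = cos 30.5° / √4.23 = 0.8616/2.057 = 0.4189.
φ₁ = arccos(0.4189) ≈ 65.2°.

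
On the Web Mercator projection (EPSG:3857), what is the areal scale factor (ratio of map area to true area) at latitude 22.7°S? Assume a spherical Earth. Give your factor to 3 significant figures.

1.17

Mercator is conformal, so the point scale is isotropic: h = k = sec φ = 1/cos φ.
Areal scale = k² = sec²φ = 1/cos²(22.7°) = 1/0.9225² = 1.175.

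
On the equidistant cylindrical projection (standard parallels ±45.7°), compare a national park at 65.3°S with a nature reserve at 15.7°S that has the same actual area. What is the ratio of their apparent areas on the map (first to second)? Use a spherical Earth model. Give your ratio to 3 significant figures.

2.30

With standard parallel φ₀ = 45.7°, the equirectangular projection gives x = Rλ cos φ₀, y = Rφ, so h = 1 and k = cos 45.7° / cos φ.
Areal scale at 65.3°: h·k = 1.000 × 1.671 = 1.671.
Areal scale at 15.7°: h·k = 1.000 × 0.7255 = 0.7255.
Ratio = 1.671/0.7255 ≈ 2.30.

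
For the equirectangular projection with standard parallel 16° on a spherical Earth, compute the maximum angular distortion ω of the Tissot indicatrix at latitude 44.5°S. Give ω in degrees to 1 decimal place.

In the equirectangular projection with standard parallel φ₀ = 16° (x = Rλ cos φ₀, y = Rφ), meridians are true-scale (h = 1) and the parallel scale is k = cos φ₀ / cos φ.
At 44.5°: h = 1.000, k = 1.348; principal scales a = 1.348, b = 1.000.
sin(ω/2) = (a − b)/(a + b) = 0.3477/2.348 = 0.1481, so ω = 2 arcsin(0.1481) ≈ 17.0°.

17.0°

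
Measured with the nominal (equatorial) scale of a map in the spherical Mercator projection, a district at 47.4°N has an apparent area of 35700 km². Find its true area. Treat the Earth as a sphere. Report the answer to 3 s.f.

For Mercator, h = k = sec φ (a conformal cylindrical projection has a single point scale, 1/cos φ).
Areal scale = k² = sec²φ = 1/cos²(47.4°) = 1/0.6769² = 2.183.
True area = apparent / (areal scale) = 35700 / 2.183 ≈ 16400 km².

16400 km²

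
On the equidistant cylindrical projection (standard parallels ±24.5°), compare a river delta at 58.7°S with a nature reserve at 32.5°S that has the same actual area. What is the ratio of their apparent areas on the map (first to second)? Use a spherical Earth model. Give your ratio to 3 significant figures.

The equidistant cylindrical projection with φ₀ = 24.5° has h = 1 (meridians true) and k = cos φ₀ / cos φ along parallels.
Areal scale at 58.7°: h·k = 1.000 × 1.752 = 1.752.
Areal scale at 32.5°: h·k = 1.000 × 1.079 = 1.079.
Ratio = 1.752/1.079 ≈ 1.62.

1.62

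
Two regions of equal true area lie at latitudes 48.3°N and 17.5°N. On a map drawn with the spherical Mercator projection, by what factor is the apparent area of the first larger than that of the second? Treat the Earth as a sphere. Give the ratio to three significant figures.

Mercator is conformal with k = sec φ, so areal scale = k² = sec²φ.
At 48.3°: sec²(48.3°) = 1/0.6652² = 2.260.
At 17.5°: sec²(17.5°) = 1/0.9537² = 1.099.
Ratio = 2.260/1.099 = cos²(17.5°)/cos²(48.3°) ≈ 2.06.

2.06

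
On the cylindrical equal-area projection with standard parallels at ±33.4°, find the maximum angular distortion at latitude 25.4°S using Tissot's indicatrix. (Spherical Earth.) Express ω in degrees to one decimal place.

9.0°

A cylindrical equal-area projection with standard parallel φ₀ has meridian scale h = cos φ / cos φ₀ and parallel scale k = cos φ₀ / cos φ (so areas are preserved, h·k = 1).
At 25.4°: h = 1.082, k = 0.9242; principal scales a = 1.082, b = 0.9242.
sin(ω/2) = (a − b)/(a + b) = 0.1579/2.006 = 0.07868, so ω = 2 arcsin(0.07868) ≈ 9.0°.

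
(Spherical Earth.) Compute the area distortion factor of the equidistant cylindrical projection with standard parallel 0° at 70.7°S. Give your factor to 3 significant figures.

For the equirectangular projection with φ₀ = 0 (plate carrée), h = 1 along meridians and k = sec φ along parallels.
Areal scale = h·k = 1 × sec φ; at 70.7°, h = 1.000, k = 3.026, so h·k = 3.026.

3.03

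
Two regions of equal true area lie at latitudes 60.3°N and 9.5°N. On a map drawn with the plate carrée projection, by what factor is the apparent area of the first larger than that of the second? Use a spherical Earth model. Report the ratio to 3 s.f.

Plate carrée maps x = Rλ, y = Rφ. The meridian scale is h = 1 and the parallel scale is k = 1/cos φ = sec φ.
Areal scale at 60.3°: h·k = 1.000 × 2.018 = 2.018.
Areal scale at 9.5°: h·k = 1.000 × 1.014 = 1.014.
Ratio = 2.018/1.014 ≈ 1.99.

1.99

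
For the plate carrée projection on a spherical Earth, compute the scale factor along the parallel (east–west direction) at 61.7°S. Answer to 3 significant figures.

2.11

Plate carrée maps x = Rλ, y = Rφ. The meridian scale is h = 1 and the parallel scale is k = 1/cos φ = sec φ.
k = 1/cos 61.7° = 1/0.4741 = 2.109.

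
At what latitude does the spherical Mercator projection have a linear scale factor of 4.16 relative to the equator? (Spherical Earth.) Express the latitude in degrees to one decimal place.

76.1°

Mercator scale is k = sec φ = 1/cos φ.
1/cos φ = 4.16  ⇒  cos φ = 0.2404  ⇒  φ = arccos(0.2404) ≈ 76.1°.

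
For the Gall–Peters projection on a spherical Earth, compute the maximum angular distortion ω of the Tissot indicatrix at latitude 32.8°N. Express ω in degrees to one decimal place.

19.7°

The Gall–Peters projection is cylindrical equal-area with φ₀ = 45°. Cylindrical equal-area (φ₀ = 45°): h = cos φ / cos 45° along meridians, k = cos 45° / cos φ along parallels; h·k = 1.
At 32.8°: h = 1.189, k = 0.8412; principal scales a = 1.189, b = 0.8412.
sin(ω/2) = (a − b)/(a + b) = 0.3475/2.030 = 0.1712, so ω = 2 arcsin(0.1712) ≈ 19.7°.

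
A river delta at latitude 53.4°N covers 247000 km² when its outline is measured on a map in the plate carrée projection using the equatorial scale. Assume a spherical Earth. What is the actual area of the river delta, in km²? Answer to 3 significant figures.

In the plate carrée (x = Rλ, y = Rφ), meridians are true-scale (h = 1) and parallels are stretched by k = sec φ.
Areal scale = h·k = 1 × sec φ; at 53.4°, h = 1.000, k = 1.677, so h·k = 1.677.
True area = apparent / (areal scale) = 247000 / 1.677 ≈ 147000 km².

147000 km²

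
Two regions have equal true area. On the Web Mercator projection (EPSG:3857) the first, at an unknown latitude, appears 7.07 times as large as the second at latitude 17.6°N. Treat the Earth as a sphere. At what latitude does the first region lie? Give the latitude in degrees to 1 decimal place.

Mercator areal scale is sec²φ, so apparent-area ratio = sec²φ₁ / sec²φ₂ = cos²φ₂ / cos²φ₁.
cos²φ₂ / cos²φ₁ = 7.07  ⇒  cos φ₁ = cos 17.6° / √7.07 = 0.9532/2.659 = 0.3585.
φ₁ = arccos(0.3585) ≈ 69.0°.

69.0°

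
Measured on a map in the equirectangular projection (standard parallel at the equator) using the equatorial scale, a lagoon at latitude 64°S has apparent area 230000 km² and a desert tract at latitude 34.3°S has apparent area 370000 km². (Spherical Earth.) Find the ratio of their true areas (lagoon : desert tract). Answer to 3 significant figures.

0.330

On the plate carrée, areal scale = h·k = 1 × sec φ, so true area = apparent × cos φ.
True area of lagoon: 230000 × cos(64°) = 230000 × 0.4384 = 100800 km².
True area of desert tract: 370000 × cos(34.3°) = 370000 × 0.8261 = 305700 km².
Ratio = 100800 / 305700 ≈ 0.330.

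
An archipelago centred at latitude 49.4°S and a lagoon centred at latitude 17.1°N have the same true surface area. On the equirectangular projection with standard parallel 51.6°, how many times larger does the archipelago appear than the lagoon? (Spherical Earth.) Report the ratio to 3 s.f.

1.47

The equidistant cylindrical projection with φ₀ = 51.6° has h = 1 (meridians true) and k = cos φ₀ / cos φ along parallels.
Areal scale at 49.4°: h·k = 1.000 × 0.9545 = 0.9545.
Areal scale at 17.1°: h·k = 1.000 × 0.6499 = 0.6499.
Ratio = 0.9545/0.6499 ≈ 1.47.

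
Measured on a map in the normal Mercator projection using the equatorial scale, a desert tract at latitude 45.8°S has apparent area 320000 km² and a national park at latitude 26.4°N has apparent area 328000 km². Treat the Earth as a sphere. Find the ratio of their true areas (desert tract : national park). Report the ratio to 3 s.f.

Mercator's areal exaggeration is sec²φ; hence true area = (apparent area) · cos²φ.
True area of desert tract: 320000 × cos²(45.8°) = 320000 × 0.4860 = 155500 km².
True area of national park: 328000 × cos²(26.4°) = 328000 × 0.8023 = 263200 km².
Ratio = 155500 / 263200 ≈ 0.591.

0.591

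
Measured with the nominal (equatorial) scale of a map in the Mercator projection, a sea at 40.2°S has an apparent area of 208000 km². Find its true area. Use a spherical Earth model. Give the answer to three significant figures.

For Mercator, h = k = sec φ (a conformal cylindrical projection has a single point scale, 1/cos φ).
Areal scale = k² = sec²φ = 1/cos²(40.2°) = 1/0.7638² = 1.714.
True area = apparent / (areal scale) = 208000 / 1.714 ≈ 121000 km².

121000 km²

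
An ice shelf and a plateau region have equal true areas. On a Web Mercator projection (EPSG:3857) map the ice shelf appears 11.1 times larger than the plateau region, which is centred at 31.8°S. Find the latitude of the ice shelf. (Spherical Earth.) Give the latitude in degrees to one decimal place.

For equal true areas on Mercator, apparent areas scale as sec²φ, so the ratio is cos²φ₂ / cos²φ₁.
cos²φ₂ / cos²φ₁ = 11.1  ⇒  cos φ₁ = cos 31.8° / √11.1 = 0.8499/3.332 = 0.2551.
φ₁ = arccos(0.2551) ≈ 75.2°.

75.2°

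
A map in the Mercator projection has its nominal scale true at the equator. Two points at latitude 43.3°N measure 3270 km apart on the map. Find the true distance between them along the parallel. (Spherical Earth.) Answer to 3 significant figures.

The Mercator projection is conformal; its linear scale factor is the same in every direction and equals sec φ = 1/cos φ.
Along the parallel at 43.3°, map distances are exaggerated by k = sec 43.3° = 1.374.
True distance = 3270 / 1.374 = 3270 × cos 43.3° ≈ 2380 km.

2380 km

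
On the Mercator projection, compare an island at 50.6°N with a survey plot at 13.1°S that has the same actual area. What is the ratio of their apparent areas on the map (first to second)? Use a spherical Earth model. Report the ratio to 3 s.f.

2.35

On Mercator, area is exaggerated by sec²φ = 1/cos²φ.
At 50.6°: sec²(50.6°) = 1/0.6347² = 2.482.
At 13.1°: sec²(13.1°) = 1/0.9740² = 1.054.
Ratio = 2.482/1.054 = cos²(13.1°)/cos²(50.6°) ≈ 2.35.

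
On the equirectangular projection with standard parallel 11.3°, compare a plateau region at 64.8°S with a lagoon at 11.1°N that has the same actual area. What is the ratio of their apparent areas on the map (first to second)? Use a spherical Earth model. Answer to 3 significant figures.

2.30

In the equirectangular projection with standard parallel φ₀ = 11.3° (x = Rλ cos φ₀, y = Rφ), meridians are true-scale (h = 1) and the parallel scale is k = cos φ₀ / cos φ.
Areal scale at 64.8°: h·k = 1.000 × 2.303 = 2.303.
Areal scale at 11.1°: h·k = 1.000 × 0.9993 = 0.9993.
Ratio = 2.303/0.9993 ≈ 2.30.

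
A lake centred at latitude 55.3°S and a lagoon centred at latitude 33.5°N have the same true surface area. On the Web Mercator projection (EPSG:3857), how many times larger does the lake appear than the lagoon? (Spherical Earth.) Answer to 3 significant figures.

2.15

Mercator areal scale is sec²φ.
At 55.3°: sec²(55.3°) = 1/0.5693² = 3.086.
At 33.5°: sec²(33.5°) = 1/0.8339² = 1.438.
Ratio = 3.086/1.438 = cos²(33.5°)/cos²(55.3°) ≈ 2.15.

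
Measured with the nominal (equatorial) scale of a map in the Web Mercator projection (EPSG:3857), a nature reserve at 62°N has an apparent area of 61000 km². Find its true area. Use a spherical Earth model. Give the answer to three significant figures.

13400 km²

For Mercator, h = k = sec φ (a conformal cylindrical projection has a single point scale, 1/cos φ).
Areal scale = k² = sec²φ = 1/cos²(62°) = 1/0.4695² = 4.537.
True area = apparent / (areal scale) = 61000 / 4.537 ≈ 13400 km².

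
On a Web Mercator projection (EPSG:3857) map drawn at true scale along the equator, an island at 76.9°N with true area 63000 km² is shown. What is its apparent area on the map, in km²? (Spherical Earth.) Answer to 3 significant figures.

1230000 km²

For Mercator, h = k = sec φ (a conformal cylindrical projection has a single point scale, 1/cos φ).
Areal scale = k² = sec²φ = 1/cos²(76.9°) = 1/0.2267² = 19.47.
Apparent area = 63000 × 19.47 ≈ 1230000 km².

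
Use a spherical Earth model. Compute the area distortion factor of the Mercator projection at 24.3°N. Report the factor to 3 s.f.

For Mercator, h = k = sec φ (a conformal cylindrical projection has a single point scale, 1/cos φ).
Areal scale = k² = sec²φ = 1/cos²(24.3°) = 1/0.9114² = 1.204.

1.20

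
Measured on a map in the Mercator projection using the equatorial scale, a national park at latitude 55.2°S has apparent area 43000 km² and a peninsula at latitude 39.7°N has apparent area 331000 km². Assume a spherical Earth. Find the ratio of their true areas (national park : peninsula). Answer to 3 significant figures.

Since Mercator area scale is 1/cos²φ, the true area equals the apparent area multiplied by cos²φ.
True area of national park: 43000 × cos²(55.2°) = 43000 × 0.3257 = 14010 km².
True area of peninsula: 331000 × cos²(39.7°) = 331000 × 0.5920 = 195900 km².
Ratio = 14010 / 195900 ≈ 0.0715.

0.0715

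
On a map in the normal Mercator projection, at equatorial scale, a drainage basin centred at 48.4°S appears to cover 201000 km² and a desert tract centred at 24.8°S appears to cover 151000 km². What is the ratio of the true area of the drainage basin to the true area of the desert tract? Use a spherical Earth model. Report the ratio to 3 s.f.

0.712

On Mercator the areal scale is sec²φ, so true area = apparent × cos²φ.
True area of drainage basin: 201000 × cos²(48.4°) = 201000 × 0.4408 = 88600 km².
True area of desert tract: 151000 × cos²(24.8°) = 151000 × 0.8241 = 124400 km².
Ratio = 88600 / 124400 ≈ 0.712.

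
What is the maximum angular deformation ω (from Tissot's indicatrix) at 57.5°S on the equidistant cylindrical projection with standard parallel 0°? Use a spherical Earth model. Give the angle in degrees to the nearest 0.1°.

In the plate carrée (x = Rλ, y = Rφ), meridians are true-scale (h = 1) and parallels are stretched by k = sec φ.
At 57.5°: h = 1.000, k = 1.861; principal scales a = 1.861, b = 1.000.
sin(ω/2) = (a − b)/(a + b) = 0.8612/2.861 = 0.3010, so ω = 2 arcsin(0.3010) ≈ 35.0°.

35.0°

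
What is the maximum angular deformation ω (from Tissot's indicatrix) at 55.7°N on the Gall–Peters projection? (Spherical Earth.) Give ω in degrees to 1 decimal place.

25.8°

The Gall–Peters projection is cylindrical equal-area with φ₀ = 45°. Cylindrical equal-area (φ₀ = 45°): h = cos φ / cos 45° along meridians, k = cos 45° / cos φ along parallels; h·k = 1.
At 55.7°: h = 0.7969, k = 1.255; principal scales a = 1.255, b = 0.7969.
sin(ω/2) = (a − b)/(a + b) = 0.4578/2.052 = 0.2231, so ω = 2 arcsin(0.2231) ≈ 25.8°.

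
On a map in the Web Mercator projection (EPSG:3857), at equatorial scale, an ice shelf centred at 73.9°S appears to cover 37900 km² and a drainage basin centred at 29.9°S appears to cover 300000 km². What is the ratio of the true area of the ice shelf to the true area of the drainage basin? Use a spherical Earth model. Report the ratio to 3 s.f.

On Mercator the areal scale is sec²φ, so true area = apparent × cos²φ.
True area of ice shelf: 37900 × cos²(73.9°) = 37900 × 0.07690 = 2915 km².
True area of drainage basin: 300000 × cos²(29.9°) = 300000 × 0.7515 = 225500 km².
Ratio = 2915 / 225500 ≈ 0.0129.

0.0129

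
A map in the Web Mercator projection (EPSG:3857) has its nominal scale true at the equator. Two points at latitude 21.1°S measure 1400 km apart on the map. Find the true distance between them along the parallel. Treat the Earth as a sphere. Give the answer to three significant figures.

1310 km

The Mercator projection is conformal; its linear scale factor is the same in every direction and equals sec φ = 1/cos φ.
Along the parallel at 21.1°, map distances are exaggerated by k = sec 21.1° = 1.072.
True distance = 1400 / 1.072 = 1400 × cos 21.1° ≈ 1310 km.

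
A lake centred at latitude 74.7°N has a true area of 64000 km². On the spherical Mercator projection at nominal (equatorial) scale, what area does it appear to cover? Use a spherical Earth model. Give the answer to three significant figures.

The Mercator projection is conformal; its linear scale factor is the same in every direction and equals sec φ = 1/cos φ.
Areal scale = k² = sec²φ = 1/cos²(74.7°) = 1/0.2639² = 14.36.
Apparent area = 64000 × 14.36 ≈ 919000 km².

919000 km²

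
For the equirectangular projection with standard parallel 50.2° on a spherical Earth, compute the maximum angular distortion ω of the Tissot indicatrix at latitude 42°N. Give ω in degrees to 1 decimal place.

8.5°

With standard parallel φ₀ = 50.2°, the equirectangular projection gives x = Rλ cos φ₀, y = Rφ, so h = 1 and k = cos 50.2° / cos φ.
At 42°: h = 1.000, k = 0.8614; principal scales a = 1.000, b = 0.8614.
sin(ω/2) = (a − b)/(a + b) = 0.1386/1.861 = 0.07449, so ω = 2 arcsin(0.07449) ≈ 8.5°.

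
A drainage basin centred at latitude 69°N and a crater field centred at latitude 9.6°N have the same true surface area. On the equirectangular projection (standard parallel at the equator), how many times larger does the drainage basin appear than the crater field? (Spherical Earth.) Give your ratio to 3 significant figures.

2.75

In the plate carrée (x = Rλ, y = Rφ), meridians are true-scale (h = 1) and parallels are stretched by k = sec φ.
Areal scale at 69°: h·k = 1.000 × 2.790 = 2.790.
Areal scale at 9.6°: h·k = 1.000 × 1.014 = 1.014.
Ratio = 2.790/1.014 ≈ 2.75.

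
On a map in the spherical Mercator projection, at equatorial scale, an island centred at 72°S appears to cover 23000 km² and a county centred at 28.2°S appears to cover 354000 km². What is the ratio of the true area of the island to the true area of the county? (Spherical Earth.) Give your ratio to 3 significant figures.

0.00799

Mercator's areal exaggeration is sec²φ; hence true area = (apparent area) · cos²φ.
True area of island: 23000 × cos²(72°) = 23000 × 0.09549 = 2196 km².
True area of county: 354000 × cos²(28.2°) = 354000 × 0.7767 = 275000 km².
Ratio = 2196 / 275000 ≈ 0.00799.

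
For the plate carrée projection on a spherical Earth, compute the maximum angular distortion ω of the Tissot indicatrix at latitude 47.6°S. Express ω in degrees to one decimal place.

In the plate carrée (x = Rλ, y = Rφ), meridians are true-scale (h = 1) and parallels are stretched by k = sec φ.
At 47.6°: h = 1.000, k = 1.483; principal scales a = 1.483, b = 1.000.
sin(ω/2) = (a − b)/(a + b) = 0.4830/2.483 = 0.1945, so ω = 2 arcsin(0.1945) ≈ 22.4°.

22.4°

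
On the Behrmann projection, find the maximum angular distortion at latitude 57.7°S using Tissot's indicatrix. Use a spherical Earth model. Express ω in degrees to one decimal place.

The Behrmann projection is cylindrical equal-area with φ₀ = 30°. Cylindrical equal-area (φ₀ = 30°): h = cos φ / cos 30° along meridians, k = cos 30° / cos φ along parallels; h·k = 1.
At 57.7°: h = 0.6170, k = 1.621; principal scales a = 1.621, b = 0.6170.
sin(ω/2) = (a − b)/(a + b) = 1.004/2.238 = 0.4485, so ω = 2 arcsin(0.4485) ≈ 53.3°.

53.3°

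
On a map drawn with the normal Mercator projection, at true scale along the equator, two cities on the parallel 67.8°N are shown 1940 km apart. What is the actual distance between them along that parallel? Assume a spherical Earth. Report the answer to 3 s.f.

733 km

For Mercator, h = k = sec φ (a conformal cylindrical projection has a single point scale, 1/cos φ).
Along the parallel at 67.8°, map distances are exaggerated by k = sec 67.8° = 2.647.
True distance = 1940 / 2.647 = 1940 × cos 67.8° ≈ 733 km.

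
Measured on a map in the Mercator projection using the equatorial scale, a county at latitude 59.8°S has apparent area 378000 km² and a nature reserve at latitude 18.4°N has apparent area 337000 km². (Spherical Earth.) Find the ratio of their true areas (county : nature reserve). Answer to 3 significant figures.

Since Mercator area scale is 1/cos²φ, the true area equals the apparent area multiplied by cos²φ.
True area of county: 378000 × cos²(59.8°) = 378000 × 0.2530 = 95640 km².
True area of nature reserve: 337000 × cos²(18.4°) = 337000 × 0.9004 = 303400 km².
Ratio = 95640 / 303400 ≈ 0.315.

0.315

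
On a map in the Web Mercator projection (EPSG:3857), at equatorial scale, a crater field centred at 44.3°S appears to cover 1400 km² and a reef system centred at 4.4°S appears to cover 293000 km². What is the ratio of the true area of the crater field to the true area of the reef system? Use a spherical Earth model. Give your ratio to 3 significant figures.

0.00246

Since Mercator area scale is 1/cos²φ, the true area equals the apparent area multiplied by cos²φ.
True area of crater field: 1400 × cos²(44.3°) = 1400 × 0.5122 = 717.1 km².
True area of reef system: 293000 × cos²(4.4°) = 293000 × 0.9941 = 291300 km².
Ratio = 717.1 / 291300 ≈ 0.00246.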